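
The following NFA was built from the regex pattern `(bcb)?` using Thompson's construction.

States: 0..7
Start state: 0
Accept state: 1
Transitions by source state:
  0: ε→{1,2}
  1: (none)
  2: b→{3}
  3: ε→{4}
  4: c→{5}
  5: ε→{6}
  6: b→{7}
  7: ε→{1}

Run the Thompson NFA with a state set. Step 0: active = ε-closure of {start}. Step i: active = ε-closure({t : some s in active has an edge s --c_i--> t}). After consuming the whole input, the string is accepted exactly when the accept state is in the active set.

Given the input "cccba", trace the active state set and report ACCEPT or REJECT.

Answer: REJECT

Derivation:
start: ε-closure({0}) = {0,1,2}
'c' @ 1: {}  — state set empty
rest 'ccba' ignored (set empty)
end set {} — state 1 not in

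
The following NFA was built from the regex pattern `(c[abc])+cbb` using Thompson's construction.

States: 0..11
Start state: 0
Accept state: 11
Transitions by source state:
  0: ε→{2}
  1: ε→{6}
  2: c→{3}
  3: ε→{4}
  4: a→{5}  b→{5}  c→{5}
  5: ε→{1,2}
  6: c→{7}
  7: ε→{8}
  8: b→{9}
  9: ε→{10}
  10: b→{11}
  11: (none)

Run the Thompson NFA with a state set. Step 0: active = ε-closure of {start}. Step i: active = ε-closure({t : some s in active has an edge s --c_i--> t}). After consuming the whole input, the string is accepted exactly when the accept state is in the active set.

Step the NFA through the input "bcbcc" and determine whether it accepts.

initial (ε-close {0}): {0,2}
'b' @ 1: {}  — dead — no transitions
rest 'cbcc' ignored (set empty)
after full input: {}  (accept=11 not in)

Answer: REJECT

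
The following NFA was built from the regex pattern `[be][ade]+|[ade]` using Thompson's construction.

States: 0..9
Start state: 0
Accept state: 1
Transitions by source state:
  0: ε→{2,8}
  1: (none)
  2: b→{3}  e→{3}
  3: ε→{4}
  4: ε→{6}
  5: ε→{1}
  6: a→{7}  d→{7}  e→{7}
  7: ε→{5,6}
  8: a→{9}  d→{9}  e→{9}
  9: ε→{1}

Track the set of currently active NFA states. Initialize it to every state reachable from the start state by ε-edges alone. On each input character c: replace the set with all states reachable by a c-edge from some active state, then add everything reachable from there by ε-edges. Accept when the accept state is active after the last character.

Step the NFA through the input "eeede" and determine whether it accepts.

Answer: ACCEPT

Trace:
start: ε-closure({0}) = {0,2,8}
'e' @ 1: {1,3,4,6,9}  ✓accept
'e' @ 2: {1,5,6,7}  ✓accept
'e' @ 3: {1,5,6,7}  ✓accept
'd' @ 4: {1,5,6,7}  ✓accept
'e' @ 5: {1,5,6,7}  ✓accept
end set {1,5,6,7} — state 1 in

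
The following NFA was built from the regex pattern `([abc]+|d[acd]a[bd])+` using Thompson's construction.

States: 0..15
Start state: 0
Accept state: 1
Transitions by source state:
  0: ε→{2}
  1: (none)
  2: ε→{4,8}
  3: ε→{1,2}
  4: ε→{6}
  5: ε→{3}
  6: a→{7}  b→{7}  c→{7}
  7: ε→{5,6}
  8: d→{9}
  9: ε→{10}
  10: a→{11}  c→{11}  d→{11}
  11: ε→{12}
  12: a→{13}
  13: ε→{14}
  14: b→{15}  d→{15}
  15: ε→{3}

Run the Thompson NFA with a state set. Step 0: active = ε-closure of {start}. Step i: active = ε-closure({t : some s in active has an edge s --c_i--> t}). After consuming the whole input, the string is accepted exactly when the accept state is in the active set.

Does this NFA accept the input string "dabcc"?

S₀ = ε-closure({0}) = {0,2,4,6,8}
'd' @ 1: {9,10}
'a' @ 2: {11,12}
'b' @ 3: {}  — no active states
rest 'cc' ignored (set empty)
final: {}; accept 1 not in set

Answer: REJECT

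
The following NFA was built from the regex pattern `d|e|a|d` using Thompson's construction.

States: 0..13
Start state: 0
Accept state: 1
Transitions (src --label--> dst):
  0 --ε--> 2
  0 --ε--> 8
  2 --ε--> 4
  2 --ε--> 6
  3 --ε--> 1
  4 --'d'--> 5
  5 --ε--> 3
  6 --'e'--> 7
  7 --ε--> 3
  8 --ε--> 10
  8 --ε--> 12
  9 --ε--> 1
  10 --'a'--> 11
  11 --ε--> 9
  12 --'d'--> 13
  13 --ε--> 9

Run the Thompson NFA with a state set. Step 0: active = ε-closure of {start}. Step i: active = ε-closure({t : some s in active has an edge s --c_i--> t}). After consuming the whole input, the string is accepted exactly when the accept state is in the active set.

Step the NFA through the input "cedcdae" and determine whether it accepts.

initial (ε-close {0}): {0,2,4,6,8,10,12}
'c' @ 1: {}  — dead — no transitions
rest 'edcdae' ignored (set empty)
end set {} — state 1 not in

Answer: REJECT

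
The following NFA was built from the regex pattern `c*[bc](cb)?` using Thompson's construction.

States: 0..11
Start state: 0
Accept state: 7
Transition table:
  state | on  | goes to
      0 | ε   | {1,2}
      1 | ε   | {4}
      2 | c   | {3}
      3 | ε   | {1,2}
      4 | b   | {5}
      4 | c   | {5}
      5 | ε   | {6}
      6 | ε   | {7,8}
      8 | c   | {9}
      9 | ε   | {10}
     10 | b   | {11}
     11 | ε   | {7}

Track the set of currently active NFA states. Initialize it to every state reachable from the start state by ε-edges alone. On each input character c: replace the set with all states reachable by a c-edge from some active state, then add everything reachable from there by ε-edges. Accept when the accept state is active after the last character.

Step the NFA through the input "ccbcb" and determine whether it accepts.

Answer: ACCEPT

Steps:
initial (ε-close {0}): {0,1,2,4}
'c' @ 1: {1,2,3,4,5,6,7,8}  ✓accept
'c' @ 2: {1,2,3,4,5,6,7,8,9,10}  ✓accept
'b' @ 3: {5,6,7,8,11}  ✓accept
'c' @ 4: {9,10}
'b' @ 5: {7,11}  ✓accept
end set {7,11} — state 7 in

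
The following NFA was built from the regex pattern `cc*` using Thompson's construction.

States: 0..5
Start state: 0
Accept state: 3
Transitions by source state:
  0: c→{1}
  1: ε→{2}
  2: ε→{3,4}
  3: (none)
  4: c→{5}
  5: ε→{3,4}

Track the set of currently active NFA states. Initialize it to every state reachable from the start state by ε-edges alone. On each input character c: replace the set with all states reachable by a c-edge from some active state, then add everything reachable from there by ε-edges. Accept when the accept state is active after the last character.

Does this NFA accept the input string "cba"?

S₀ = ε-closure({0}) = {0}
'c' @ 1: {1,2,3,4}  (accept∈set)
'b' @ 2: {}  — no active states
rest 'a' ignored (set empty)
final: {}; accept 3 not in set

Answer: REJECT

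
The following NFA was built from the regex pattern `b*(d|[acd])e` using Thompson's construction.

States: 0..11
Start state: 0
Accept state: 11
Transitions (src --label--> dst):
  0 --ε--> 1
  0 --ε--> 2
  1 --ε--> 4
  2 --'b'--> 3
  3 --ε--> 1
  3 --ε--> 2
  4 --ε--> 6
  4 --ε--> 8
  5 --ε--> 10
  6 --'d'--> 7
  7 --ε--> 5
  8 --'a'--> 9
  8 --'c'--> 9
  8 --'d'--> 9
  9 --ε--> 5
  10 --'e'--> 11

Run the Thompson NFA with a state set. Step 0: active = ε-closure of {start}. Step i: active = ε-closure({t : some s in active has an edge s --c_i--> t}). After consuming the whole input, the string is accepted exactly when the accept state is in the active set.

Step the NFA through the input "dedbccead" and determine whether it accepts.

start: ε-closure({0}) = {0,1,2,4,6,8}
'd' @ 1: {5,7,9,10}
'e' @ 2: {11}  [accepting]
'd' @ 3: {}  — no active states
rest 'bccead' ignored (set empty)
final: {}; accept 11 not in set

Answer: REJECT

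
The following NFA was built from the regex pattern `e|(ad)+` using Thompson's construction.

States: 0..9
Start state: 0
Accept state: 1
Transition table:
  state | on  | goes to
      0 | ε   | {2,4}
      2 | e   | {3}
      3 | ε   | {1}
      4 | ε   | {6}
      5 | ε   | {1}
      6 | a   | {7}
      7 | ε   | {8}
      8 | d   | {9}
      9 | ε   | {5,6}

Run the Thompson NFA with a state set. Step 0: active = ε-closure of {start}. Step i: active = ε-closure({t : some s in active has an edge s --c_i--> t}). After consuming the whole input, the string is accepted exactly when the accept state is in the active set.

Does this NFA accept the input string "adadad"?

Answer: ACCEPT

Steps:
S₀ = ε-closure({0}) = {0,2,4,6}
'a' @ 1: {7,8}
'd' @ 2: {1,5,6,9}  [accepting]
'a' @ 3: {7,8}
'd' @ 4: {1,5,6,9}  [accepting]
'a' @ 5: {7,8}
'd' @ 6: {1,5,6,9}  [accepting]
end set {1,5,6,9} — state 1 in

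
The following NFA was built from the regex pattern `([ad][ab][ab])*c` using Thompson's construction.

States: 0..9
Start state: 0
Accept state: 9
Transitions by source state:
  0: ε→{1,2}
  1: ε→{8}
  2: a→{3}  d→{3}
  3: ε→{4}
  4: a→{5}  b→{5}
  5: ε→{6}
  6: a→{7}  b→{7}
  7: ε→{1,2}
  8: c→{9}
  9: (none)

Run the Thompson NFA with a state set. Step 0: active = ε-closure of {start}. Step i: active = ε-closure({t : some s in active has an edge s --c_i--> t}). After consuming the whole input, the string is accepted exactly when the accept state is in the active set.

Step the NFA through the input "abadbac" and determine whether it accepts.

S₀ = ε-closure({0}) = {0,1,2,8}
'a' @ 1: {3,4}
'b' @ 2: {5,6}
'a' @ 3: {1,2,7,8}
'd' @ 4: {3,4}
'b' @ 5: {5,6}
'a' @ 6: {1,2,7,8}
'c' @ 7: {9}  ✓accept
final: {9}; accept 9 in set

Answer: ACCEPT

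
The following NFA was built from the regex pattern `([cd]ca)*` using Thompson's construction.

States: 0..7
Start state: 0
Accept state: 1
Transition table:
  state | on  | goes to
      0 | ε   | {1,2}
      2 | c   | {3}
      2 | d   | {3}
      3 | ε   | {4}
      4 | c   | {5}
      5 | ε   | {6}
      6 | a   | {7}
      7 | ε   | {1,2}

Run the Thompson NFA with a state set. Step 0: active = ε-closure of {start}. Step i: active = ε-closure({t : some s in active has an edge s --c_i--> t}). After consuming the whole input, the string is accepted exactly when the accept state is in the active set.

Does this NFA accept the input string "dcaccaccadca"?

start: ε-closure({0}) = {0,1,2}
'd' @ 1: {3,4}
'c' @ 2: {5,6}
'a' @ 3: {1,2,7}  (accept∈set)
'c' @ 4: {3,4}
'c' @ 5: {5,6}
'a' @ 6: {1,2,7}  (accept∈set)
'c' @ 7: {3,4}
'c' @ 8: {5,6}
'a' @ 9: {1,2,7}  (accept∈set)
'd' @ 10: {3,4}
'c' @ 11: {5,6}
'a' @ 12: {1,2,7}  (accept∈set)
after full input: {1,2,7}  (accept=1 in)

Answer: ACCEPT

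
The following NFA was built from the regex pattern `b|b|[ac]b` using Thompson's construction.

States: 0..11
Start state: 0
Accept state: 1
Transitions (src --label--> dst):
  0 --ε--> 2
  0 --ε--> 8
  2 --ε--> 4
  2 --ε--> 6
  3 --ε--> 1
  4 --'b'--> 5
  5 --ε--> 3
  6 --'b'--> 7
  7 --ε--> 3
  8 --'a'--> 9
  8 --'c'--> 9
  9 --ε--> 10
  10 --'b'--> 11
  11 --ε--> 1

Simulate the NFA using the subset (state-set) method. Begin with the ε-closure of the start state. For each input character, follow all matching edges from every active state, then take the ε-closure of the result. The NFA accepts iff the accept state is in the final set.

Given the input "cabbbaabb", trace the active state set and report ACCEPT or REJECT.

Answer: REJECT

Steps:
initial (ε-close {0}): {0,2,4,6,8}
'c' @ 1: {9,10}
'a' @ 2: {}  — dead — no transitions
rest 'bbbaabb' ignored (set empty)
after full input: {}  (accept=1 not in)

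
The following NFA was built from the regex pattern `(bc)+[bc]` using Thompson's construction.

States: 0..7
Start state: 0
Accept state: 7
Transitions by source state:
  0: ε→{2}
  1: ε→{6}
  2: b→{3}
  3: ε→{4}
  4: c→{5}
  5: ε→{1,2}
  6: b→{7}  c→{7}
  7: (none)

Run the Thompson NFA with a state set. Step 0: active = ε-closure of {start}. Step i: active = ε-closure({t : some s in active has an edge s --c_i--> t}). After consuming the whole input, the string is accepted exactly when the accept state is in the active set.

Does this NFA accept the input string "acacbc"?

Answer: REJECT

Trace:
start: ε-closure({0}) = {0,2}
'a' @ 1: {}  — dead — no transitions
rest 'cacbc' ignored (set empty)
end set {} — state 7 not in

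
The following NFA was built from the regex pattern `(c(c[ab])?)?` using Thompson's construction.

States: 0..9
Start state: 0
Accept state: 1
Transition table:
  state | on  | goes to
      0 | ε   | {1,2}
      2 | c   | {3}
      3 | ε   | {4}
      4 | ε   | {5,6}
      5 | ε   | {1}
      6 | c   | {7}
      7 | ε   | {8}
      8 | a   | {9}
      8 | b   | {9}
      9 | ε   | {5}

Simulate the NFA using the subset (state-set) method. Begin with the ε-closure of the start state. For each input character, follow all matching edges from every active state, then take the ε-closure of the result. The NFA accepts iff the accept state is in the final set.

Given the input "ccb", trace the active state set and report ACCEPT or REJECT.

Answer: ACCEPT

Derivation:
start: ε-closure({0}) = {0,1,2}
'c' @ 1: {1,3,4,5,6}  [accepting]
'c' @ 2: {7,8}
'b' @ 3: {1,5,9}  [accepting]
end set {1,5,9} — state 1 in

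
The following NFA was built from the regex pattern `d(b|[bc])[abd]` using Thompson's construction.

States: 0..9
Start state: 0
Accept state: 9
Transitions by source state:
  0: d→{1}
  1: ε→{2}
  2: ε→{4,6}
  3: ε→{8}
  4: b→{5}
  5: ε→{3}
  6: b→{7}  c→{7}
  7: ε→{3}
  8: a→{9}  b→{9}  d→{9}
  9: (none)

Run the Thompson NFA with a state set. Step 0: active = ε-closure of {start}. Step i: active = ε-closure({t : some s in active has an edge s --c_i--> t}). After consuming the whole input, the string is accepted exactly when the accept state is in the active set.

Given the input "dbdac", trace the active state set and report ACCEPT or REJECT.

Answer: REJECT

Steps:
initial (ε-close {0}): {0}
'd' @ 1: {1,2,4,6}
'b' @ 2: {3,5,7,8}
'd' @ 3: {9}  ✓accept
'a' @ 4: {}  — dead — no transitions
rest 'c' ignored (set empty)
after full input: {}  (accept=9 not in)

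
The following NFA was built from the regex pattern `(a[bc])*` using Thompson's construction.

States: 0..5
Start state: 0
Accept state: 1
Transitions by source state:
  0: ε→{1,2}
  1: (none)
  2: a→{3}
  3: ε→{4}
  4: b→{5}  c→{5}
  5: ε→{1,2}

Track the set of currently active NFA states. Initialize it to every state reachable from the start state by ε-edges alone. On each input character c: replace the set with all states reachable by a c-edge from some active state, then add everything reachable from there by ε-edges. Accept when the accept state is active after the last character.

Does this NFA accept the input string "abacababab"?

Answer: ACCEPT

Steps:
initial (ε-close {0}): {0,1,2}
'a' @ 1: {3,4}
'b' @ 2: {1,2,5}  [accepting]
'a' @ 3: {3,4}
'c' @ 4: {1,2,5}  [accepting]
'a' @ 5: {3,4}
'b' @ 6: {1,2,5}  [accepting]
'a' @ 7: {3,4}
'b' @ 8: {1,2,5}  [accepting]
'a' @ 9: {3,4}
'b' @ 10: {1,2,5}  [accepting]
final: {1,2,5}; accept 1 in set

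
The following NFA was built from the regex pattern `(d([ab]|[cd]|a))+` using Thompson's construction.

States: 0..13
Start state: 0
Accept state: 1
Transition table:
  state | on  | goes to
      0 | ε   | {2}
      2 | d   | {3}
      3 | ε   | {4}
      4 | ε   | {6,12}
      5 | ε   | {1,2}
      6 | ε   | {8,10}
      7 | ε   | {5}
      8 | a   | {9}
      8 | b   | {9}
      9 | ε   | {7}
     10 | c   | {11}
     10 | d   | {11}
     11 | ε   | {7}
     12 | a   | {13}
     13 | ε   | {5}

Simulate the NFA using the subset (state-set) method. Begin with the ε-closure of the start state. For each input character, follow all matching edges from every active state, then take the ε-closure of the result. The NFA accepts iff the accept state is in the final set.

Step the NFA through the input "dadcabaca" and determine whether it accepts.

initial (ε-close {0}): {0,2}
'd' @ 1: {3,4,6,8,10,12}
'a' @ 2: {1,2,5,7,9,13}  ✓accept
'd' @ 3: {3,4,6,8,10,12}
'c' @ 4: {1,2,5,7,11}  ✓accept
'a' @ 5: {}  — state set empty
rest 'baca' ignored (set empty)
after full input: {}  (accept=1 not in)

Answer: REJECT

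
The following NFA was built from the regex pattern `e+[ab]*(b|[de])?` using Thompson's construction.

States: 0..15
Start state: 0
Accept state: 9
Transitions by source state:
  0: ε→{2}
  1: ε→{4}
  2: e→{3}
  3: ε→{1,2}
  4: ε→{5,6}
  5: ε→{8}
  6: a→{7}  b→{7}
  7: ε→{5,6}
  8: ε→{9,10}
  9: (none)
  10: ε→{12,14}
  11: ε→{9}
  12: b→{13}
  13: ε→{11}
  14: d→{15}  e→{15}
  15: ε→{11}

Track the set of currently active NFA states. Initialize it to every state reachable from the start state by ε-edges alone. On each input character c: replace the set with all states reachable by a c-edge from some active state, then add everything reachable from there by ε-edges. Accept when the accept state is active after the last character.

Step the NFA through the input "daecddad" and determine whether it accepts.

S₀ = ε-closure({0}) = {0,2}
'd' @ 1: {}  — state set empty
rest 'aecddad' ignored (set empty)
final: {}; accept 9 not in set

Answer: REJECT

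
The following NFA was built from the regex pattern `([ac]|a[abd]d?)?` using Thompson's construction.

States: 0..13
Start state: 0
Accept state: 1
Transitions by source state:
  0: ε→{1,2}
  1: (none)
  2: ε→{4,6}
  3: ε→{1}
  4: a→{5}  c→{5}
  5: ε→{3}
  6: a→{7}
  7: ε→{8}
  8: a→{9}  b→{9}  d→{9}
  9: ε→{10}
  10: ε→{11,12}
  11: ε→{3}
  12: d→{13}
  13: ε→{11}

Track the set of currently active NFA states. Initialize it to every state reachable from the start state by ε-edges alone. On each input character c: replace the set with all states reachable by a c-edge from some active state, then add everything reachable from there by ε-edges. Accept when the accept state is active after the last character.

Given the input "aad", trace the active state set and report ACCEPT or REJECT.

S₀ = ε-closure({0}) = {0,1,2,4,6}
'a' @ 1: {1,3,5,7,8}  (accept∈set)
'a' @ 2: {1,3,9,10,11,12}  (accept∈set)
'd' @ 3: {1,3,11,13}  (accept∈set)
after full input: {1,3,11,13}  (accept=1 in)

Answer: ACCEPT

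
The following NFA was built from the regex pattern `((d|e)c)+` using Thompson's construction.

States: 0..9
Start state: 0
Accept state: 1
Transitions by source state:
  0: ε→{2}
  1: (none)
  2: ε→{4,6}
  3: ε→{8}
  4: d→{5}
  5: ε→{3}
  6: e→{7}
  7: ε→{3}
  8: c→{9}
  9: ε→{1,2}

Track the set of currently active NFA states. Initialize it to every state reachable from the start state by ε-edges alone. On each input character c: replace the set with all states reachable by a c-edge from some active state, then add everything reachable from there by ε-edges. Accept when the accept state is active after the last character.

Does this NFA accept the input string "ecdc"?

Answer: ACCEPT

Trace:
start: ε-closure({0}) = {0,2,4,6}
'e' @ 1: {3,7,8}
'c' @ 2: {1,2,4,6,9}  [accepting]
'd' @ 3: {3,5,8}
'c' @ 4: {1,2,4,6,9}  [accepting]
final: {1,2,4,6,9}; accept 1 in set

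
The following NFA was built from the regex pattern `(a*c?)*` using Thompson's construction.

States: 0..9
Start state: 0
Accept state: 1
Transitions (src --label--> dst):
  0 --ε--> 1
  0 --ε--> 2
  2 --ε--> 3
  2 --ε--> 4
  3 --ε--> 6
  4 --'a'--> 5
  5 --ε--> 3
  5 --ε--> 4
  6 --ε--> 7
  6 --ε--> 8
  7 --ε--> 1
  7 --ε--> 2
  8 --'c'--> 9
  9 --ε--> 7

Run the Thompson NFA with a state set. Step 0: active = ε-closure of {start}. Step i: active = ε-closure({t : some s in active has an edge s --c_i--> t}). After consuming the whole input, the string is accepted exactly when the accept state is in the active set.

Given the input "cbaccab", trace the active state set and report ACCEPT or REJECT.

Answer: REJECT

Trace:
initial (ε-close {0}): {0,1,2,3,4,6,7,8}
'c' @ 1: {1,2,3,4,6,7,8,9}  ✓accept
'b' @ 2: {}  — no active states
rest 'accab' ignored (set empty)
end set {} — state 1 not in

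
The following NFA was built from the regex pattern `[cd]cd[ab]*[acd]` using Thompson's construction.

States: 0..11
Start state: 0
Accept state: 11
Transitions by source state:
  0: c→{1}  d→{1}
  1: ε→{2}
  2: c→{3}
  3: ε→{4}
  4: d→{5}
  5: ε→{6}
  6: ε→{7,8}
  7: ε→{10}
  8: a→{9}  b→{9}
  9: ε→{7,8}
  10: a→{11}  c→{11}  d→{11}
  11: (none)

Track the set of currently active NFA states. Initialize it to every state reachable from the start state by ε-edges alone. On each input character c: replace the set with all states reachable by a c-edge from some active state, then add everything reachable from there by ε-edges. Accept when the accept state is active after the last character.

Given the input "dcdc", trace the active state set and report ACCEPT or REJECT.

Answer: ACCEPT

Trace:
start: ε-closure({0}) = {0}
'd' @ 1: {1,2}
'c' @ 2: {3,4}
'd' @ 3: {5,6,7,8,10}
'c' @ 4: {11}  ✓accept
final: {11}; accept 11 in set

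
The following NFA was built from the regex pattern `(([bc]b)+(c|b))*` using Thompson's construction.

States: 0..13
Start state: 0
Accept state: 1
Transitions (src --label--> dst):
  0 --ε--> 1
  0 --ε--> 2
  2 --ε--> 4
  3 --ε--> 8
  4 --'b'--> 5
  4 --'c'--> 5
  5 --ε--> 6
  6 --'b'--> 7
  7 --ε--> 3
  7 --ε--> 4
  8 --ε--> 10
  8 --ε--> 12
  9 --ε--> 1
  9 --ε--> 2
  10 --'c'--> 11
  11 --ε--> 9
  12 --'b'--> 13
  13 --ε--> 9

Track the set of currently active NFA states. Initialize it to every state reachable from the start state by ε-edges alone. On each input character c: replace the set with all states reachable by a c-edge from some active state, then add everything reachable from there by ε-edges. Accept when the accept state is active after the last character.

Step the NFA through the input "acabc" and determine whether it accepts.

initial (ε-close {0}): {0,1,2,4}
'a' @ 1: {}  — state set empty
rest 'cabc' ignored (set empty)
after full input: {}  (accept=1 not in)

Answer: REJECT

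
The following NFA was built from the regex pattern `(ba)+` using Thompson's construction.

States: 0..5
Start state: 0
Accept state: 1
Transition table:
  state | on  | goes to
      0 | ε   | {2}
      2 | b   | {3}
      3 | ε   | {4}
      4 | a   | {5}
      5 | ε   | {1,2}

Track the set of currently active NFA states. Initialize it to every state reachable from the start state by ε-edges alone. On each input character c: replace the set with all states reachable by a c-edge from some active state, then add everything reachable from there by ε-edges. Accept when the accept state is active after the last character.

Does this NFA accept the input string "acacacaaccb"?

start: ε-closure({0}) = {0,2}
'a' @ 1: {}  — no active states
rest 'cacacaaccb' ignored (set empty)
end set {} — state 1 not in

Answer: REJECT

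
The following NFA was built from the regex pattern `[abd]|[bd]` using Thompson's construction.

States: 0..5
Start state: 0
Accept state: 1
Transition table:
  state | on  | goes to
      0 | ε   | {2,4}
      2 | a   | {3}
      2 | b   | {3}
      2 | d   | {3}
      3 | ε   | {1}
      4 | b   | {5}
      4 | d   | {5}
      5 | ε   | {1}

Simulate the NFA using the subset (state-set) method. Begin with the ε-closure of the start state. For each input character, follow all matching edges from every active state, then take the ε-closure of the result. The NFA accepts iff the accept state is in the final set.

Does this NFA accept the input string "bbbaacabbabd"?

Answer: REJECT

Trace:
start: ε-closure({0}) = {0,2,4}
'b' @ 1: {1,3,5}  (accept∈set)
'b' @ 2: {}  — dead — no transitions
rest 'baacabbabd' ignored (set empty)
final: {}; accept 1 not in set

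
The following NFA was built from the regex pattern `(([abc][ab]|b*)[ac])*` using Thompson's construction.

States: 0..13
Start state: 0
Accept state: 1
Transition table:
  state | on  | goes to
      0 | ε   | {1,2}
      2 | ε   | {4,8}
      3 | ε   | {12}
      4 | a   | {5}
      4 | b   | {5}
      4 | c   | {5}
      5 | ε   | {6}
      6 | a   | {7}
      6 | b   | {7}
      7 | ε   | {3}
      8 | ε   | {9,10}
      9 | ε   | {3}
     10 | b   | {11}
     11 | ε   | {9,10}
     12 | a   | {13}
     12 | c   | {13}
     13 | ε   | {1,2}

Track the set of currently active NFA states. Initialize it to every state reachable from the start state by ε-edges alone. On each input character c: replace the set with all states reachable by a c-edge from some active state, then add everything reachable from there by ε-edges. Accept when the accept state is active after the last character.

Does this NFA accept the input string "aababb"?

start: ε-closure({0}) = {0,1,2,3,4,8,9,10,12}
'a' @ 1: {1,2,3,4,5,6,8,9,10,12,13}  [accepting]
'a' @ 2: {1,2,3,4,5,6,7,8,9,10,12,13}  [accepting]
'b' @ 3: {3,5,6,7,9,10,11,12}
'a' @ 4: {1,2,3,4,7,8,9,10,12,13}  [accepting]
'b' @ 5: {3,5,6,9,10,11,12}
'b' @ 6: {3,7,9,10,11,12}
final: {3,7,9,10,11,12}; accept 1 not in set

Answer: REJECT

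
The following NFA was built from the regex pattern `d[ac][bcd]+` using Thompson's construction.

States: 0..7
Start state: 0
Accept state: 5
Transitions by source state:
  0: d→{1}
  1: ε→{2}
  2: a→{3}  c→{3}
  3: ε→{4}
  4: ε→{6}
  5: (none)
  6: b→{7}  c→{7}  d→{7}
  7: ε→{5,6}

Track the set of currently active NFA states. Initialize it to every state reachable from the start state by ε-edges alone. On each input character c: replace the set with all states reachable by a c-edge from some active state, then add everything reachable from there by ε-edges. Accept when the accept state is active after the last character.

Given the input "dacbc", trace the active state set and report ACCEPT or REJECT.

S₀ = ε-closure({0}) = {0}
'd' @ 1: {1,2}
'a' @ 2: {3,4,6}
'c' @ 3: {5,6,7}  ✓accept
'b' @ 4: {5,6,7}  ✓accept
'c' @ 5: {5,6,7}  ✓accept
final: {5,6,7}; accept 5 in set

Answer: ACCEPT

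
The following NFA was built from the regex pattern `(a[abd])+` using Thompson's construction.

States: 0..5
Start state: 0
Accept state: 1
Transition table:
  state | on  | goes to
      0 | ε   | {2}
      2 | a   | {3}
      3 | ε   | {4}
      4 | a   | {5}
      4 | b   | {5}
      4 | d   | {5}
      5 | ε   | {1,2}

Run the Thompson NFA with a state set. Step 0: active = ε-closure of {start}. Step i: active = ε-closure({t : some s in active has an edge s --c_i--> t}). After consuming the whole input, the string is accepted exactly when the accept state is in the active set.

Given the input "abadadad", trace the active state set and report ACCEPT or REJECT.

Answer: ACCEPT

Steps:
S₀ = ε-closure({0}) = {0,2}
'a' @ 1: {3,4}
'b' @ 2: {1,2,5}  ✓accept
'a' @ 3: {3,4}
'd' @ 4: {1,2,5}  ✓accept
'a' @ 5: {3,4}
'd' @ 6: {1,2,5}  ✓accept
'a' @ 7: {3,4}
'd' @ 8: {1,2,5}  ✓accept
end set {1,2,5} — state 1 in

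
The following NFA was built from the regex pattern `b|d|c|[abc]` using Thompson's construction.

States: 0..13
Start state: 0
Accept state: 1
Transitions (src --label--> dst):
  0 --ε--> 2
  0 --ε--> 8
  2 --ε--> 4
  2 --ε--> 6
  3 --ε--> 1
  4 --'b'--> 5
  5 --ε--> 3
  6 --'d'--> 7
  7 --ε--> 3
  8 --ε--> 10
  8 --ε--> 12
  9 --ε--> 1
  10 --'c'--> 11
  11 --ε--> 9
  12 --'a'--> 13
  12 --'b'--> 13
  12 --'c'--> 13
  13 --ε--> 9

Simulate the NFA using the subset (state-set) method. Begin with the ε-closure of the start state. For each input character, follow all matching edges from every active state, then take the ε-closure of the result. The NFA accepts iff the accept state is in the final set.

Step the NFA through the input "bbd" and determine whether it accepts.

Answer: REJECT

Steps:
start: ε-closure({0}) = {0,2,4,6,8,10,12}
'b' @ 1: {1,3,5,9,13}  (accept∈set)
'b' @ 2: {}  — no active states
rest 'd' ignored (set empty)
final: {}; accept 1 not in set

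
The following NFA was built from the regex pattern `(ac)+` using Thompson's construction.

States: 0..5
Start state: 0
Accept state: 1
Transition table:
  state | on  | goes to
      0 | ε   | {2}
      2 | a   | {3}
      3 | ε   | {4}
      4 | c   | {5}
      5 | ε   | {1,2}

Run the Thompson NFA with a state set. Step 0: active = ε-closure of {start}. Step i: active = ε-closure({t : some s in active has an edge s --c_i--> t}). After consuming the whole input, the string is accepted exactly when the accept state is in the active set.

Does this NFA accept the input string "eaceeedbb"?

initial (ε-close {0}): {0,2}
'e' @ 1: {}  — state set empty
rest 'aceeedbb' ignored (set empty)
final: {}; accept 1 not in set

Answer: REJECT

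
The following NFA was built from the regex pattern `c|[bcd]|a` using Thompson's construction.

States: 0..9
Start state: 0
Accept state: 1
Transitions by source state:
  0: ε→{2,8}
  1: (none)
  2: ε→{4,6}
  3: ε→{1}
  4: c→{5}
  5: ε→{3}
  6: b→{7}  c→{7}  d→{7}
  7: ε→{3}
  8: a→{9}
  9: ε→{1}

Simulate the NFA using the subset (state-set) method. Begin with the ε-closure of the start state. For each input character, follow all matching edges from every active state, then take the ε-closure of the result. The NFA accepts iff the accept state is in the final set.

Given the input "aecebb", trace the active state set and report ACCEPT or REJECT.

S₀ = ε-closure({0}) = {0,2,4,6,8}
'a' @ 1: {1,9}  (accept∈set)
'e' @ 2: {}  — no active states
rest 'cebb' ignored (set empty)
end set {} — state 1 not in

Answer: REJECT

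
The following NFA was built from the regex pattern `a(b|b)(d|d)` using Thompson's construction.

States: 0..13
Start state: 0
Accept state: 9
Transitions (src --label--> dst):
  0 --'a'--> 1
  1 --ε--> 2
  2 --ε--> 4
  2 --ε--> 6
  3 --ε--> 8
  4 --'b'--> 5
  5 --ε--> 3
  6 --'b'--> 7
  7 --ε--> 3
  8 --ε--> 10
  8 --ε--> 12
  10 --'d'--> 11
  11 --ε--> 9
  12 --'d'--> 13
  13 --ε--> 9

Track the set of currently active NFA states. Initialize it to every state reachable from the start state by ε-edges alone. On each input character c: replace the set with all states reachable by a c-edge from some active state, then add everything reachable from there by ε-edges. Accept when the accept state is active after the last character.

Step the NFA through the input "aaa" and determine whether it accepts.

Answer: REJECT

Steps:
start: ε-closure({0}) = {0}
'a' @ 1: {1,2,4,6}
'a' @ 2: {}  — dead — no transitions
rest 'a' ignored (set empty)
final: {}; accept 9 not in set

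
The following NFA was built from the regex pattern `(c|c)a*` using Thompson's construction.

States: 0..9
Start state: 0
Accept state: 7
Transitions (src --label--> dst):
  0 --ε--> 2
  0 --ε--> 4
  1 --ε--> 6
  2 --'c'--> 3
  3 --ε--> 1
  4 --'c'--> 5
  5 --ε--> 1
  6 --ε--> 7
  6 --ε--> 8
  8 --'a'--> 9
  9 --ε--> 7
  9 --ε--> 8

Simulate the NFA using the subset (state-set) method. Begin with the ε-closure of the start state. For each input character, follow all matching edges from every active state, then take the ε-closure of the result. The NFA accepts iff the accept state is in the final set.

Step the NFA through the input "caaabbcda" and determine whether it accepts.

initial (ε-close {0}): {0,2,4}
'c' @ 1: {1,3,5,6,7,8}  ✓accept
'a' @ 2: {7,8,9}  ✓accept
'a' @ 3: {7,8,9}  ✓accept
'a' @ 4: {7,8,9}  ✓accept
'b' @ 5: {}  — dead — no transitions
rest 'bcda' ignored (set empty)
end set {} — state 7 not in

Answer: REJECT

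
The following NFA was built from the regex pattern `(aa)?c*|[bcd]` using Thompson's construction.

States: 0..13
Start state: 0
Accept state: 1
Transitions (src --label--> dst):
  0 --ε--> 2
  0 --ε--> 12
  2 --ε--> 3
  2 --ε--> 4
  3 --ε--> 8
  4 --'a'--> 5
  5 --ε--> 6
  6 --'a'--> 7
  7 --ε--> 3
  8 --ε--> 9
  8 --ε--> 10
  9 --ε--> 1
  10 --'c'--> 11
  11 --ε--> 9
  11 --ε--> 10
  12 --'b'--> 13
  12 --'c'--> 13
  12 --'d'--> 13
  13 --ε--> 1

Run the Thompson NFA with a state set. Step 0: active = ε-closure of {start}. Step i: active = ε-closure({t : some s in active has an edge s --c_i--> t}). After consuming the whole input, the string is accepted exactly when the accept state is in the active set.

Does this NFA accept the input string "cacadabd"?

Answer: REJECT

Derivation:
S₀ = ε-closure({0}) = {0,1,2,3,4,8,9,10,12}
'c' @ 1: {1,9,10,11,13}  [accepting]
'a' @ 2: {}  — dead — no transitions
rest 'cadabd' ignored (set empty)
after full input: {}  (accept=1 not in)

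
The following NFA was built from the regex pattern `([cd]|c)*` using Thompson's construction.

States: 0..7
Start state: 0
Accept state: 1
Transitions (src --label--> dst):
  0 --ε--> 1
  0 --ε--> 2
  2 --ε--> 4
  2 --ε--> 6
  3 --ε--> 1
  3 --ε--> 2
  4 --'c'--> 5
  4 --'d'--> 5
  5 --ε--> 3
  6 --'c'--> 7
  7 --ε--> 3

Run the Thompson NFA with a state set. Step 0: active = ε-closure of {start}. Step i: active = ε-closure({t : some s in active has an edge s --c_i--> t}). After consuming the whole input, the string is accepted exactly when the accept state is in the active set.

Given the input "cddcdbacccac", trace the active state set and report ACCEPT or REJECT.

Answer: REJECT

Steps:
initial (ε-close {0}): {0,1,2,4,6}
'c' @ 1: {1,2,3,4,5,6,7}  ✓accept
'd' @ 2: {1,2,3,4,5,6}  ✓accept
'd' @ 3: {1,2,3,4,5,6}  ✓accept
'c' @ 4: {1,2,3,4,5,6,7}  ✓accept
'd' @ 5: {1,2,3,4,5,6}  ✓accept
'b' @ 6: {}  — no active states
rest 'acccac' ignored (set empty)
end set {} — state 1 not in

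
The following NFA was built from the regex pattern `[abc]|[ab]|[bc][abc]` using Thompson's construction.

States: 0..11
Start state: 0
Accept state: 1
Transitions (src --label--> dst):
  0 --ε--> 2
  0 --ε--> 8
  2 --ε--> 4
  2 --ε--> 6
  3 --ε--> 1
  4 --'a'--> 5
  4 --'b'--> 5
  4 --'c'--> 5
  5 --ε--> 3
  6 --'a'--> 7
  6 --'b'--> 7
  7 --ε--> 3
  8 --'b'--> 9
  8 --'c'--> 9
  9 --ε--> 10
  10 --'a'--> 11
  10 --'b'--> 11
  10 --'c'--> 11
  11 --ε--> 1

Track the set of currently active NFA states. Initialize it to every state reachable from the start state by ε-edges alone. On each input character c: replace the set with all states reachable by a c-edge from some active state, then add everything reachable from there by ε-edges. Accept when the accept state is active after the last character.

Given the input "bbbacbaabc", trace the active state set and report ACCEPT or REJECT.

Answer: REJECT

Trace:
start: ε-closure({0}) = {0,2,4,6,8}
'b' @ 1: {1,3,5,7,9,10}  (accept∈set)
'b' @ 2: {1,11}  (accept∈set)
'b' @ 3: {}  — no active states
rest 'acbaabc' ignored (set empty)
end set {} — state 1 not in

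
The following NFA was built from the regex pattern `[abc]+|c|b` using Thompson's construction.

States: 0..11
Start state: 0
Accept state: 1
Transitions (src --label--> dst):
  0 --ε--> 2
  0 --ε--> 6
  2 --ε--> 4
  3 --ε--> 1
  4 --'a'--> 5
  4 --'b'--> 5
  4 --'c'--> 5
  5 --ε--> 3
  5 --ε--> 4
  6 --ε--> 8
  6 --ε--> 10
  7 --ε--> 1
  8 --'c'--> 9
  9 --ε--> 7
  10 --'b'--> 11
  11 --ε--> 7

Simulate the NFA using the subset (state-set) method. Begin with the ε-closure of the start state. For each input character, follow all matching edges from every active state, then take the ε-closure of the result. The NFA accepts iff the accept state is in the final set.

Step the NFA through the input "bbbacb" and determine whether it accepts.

start: ε-closure({0}) = {0,2,4,6,8,10}
'b' @ 1: {1,3,4,5,7,11}  ✓accept
'b' @ 2: {1,3,4,5}  ✓accept
'b' @ 3: {1,3,4,5}  ✓accept
'a' @ 4: {1,3,4,5}  ✓accept
'c' @ 5: {1,3,4,5}  ✓accept
'b' @ 6: {1,3,4,5}  ✓accept
end set {1,3,4,5} — state 1 in

Answer: ACCEPT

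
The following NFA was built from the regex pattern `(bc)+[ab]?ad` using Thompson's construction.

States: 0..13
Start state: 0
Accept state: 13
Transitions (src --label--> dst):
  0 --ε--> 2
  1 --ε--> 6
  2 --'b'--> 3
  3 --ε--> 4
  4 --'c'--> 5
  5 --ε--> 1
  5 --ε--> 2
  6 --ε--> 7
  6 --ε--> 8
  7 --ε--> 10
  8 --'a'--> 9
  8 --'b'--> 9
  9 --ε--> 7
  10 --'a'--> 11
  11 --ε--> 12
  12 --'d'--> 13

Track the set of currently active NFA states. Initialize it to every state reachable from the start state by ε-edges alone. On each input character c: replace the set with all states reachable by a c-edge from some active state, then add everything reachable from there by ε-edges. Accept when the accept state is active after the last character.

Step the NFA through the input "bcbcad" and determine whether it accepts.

Answer: ACCEPT

Steps:
initial (ε-close {0}): {0,2}
'b' @ 1: {3,4}
'c' @ 2: {1,2,5,6,7,8,10}
'b' @ 3: {3,4,7,9,10}
'c' @ 4: {1,2,5,6,7,8,10}
'a' @ 5: {7,9,10,11,12}
'd' @ 6: {13}  ✓accept
final: {13}; accept 13 in set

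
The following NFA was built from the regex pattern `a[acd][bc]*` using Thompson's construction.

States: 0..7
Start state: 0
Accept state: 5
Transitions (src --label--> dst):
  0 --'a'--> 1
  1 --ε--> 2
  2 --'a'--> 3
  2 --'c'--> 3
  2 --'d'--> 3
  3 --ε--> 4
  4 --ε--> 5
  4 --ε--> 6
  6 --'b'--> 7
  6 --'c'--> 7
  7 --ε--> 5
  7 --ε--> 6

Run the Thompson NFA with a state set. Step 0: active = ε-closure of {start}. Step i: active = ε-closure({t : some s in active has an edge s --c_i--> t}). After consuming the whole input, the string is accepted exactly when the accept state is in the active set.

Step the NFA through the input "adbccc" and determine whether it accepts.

start: ε-closure({0}) = {0}
'a' @ 1: {1,2}
'd' @ 2: {3,4,5,6}  ✓accept
'b' @ 3: {5,6,7}  ✓accept
'c' @ 4: {5,6,7}  ✓accept
'c' @ 5: {5,6,7}  ✓accept
'c' @ 6: {5,6,7}  ✓accept
end set {5,6,7} — state 5 in

Answer: ACCEPT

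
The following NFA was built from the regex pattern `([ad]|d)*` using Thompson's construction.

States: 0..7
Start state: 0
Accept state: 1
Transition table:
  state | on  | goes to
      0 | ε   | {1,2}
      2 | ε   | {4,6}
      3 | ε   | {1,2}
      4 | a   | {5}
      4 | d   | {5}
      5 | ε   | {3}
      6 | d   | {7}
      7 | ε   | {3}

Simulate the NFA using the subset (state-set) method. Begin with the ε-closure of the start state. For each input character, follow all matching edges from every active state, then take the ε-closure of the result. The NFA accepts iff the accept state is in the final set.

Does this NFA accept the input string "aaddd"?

Answer: ACCEPT

Trace:
S₀ = ε-closure({0}) = {0,1,2,4,6}
'a' @ 1: {1,2,3,4,5,6}  (accept∈set)
'a' @ 2: {1,2,3,4,5,6}  (accept∈set)
'd' @ 3: {1,2,3,4,5,6,7}  (accept∈set)
'd' @ 4: {1,2,3,4,5,6,7}  (accept∈set)
'd' @ 5: {1,2,3,4,5,6,7}  (accept∈set)
final: {1,2,3,4,5,6,7}; accept 1 in set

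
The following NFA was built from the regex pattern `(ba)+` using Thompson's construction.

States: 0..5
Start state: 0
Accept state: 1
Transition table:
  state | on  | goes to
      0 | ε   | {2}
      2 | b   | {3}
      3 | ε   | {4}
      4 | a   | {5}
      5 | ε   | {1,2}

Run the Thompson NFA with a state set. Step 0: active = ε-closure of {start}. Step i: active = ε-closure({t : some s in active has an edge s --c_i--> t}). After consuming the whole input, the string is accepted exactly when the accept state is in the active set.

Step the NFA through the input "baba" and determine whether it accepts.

Answer: ACCEPT

Derivation:
start: ε-closure({0}) = {0,2}
'b' @ 1: {3,4}
'a' @ 2: {1,2,5}  [accepting]
'b' @ 3: {3,4}
'a' @ 4: {1,2,5}  [accepting]
final: {1,2,5}; accept 1 in set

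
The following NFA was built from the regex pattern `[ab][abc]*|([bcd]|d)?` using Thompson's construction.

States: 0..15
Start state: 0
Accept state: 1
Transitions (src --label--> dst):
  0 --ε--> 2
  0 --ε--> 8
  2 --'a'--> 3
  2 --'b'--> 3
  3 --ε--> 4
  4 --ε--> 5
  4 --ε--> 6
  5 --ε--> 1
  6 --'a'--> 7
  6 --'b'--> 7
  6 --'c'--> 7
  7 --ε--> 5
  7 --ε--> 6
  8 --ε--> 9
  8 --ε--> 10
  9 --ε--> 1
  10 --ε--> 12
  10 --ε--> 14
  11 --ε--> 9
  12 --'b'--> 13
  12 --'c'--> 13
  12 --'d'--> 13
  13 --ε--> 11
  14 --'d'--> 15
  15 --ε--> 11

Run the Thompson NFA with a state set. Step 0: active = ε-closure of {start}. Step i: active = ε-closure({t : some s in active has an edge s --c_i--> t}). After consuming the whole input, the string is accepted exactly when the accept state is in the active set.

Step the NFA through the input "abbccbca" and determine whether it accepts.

Answer: ACCEPT

Trace:
start: ε-closure({0}) = {0,1,2,8,9,10,12,14}
'a' @ 1: {1,3,4,5,6}  ✓accept
'b' @ 2: {1,5,6,7}  ✓accept
'b' @ 3: {1,5,6,7}  ✓accept
'c' @ 4: {1,5,6,7}  ✓accept
'c' @ 5: {1,5,6,7}  ✓accept
'b' @ 6: {1,5,6,7}  ✓accept
'c' @ 7: {1,5,6,7}  ✓accept
'a' @ 8: {1,5,6,7}  ✓accept
final: {1,5,6,7}; accept 1 in set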